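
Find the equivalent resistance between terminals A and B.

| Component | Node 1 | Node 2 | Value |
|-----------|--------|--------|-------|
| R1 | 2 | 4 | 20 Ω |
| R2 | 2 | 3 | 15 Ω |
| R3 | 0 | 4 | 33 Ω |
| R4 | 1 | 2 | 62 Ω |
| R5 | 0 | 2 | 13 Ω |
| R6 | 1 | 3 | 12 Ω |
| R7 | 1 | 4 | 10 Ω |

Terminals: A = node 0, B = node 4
Reduce the network between node 0 (A) and node 4 (B) by series/parallel combination:
  Rs1 = R6 + R2 (series, joined only at node 3) = 12 + 15 = 27 Ω
  Rp1 = R4 ‖ Rs1 (parallel, both between nodes 1 and 2) = 1/(1/62 + 1/27) = 18.81 Ω
  Rs2 = R7 + Rp1 (series, joined only at node 1) = 10 + 18.81 = 28.81 Ω
  Rp2 = R1 ‖ Rs2 (parallel, both between nodes 2 and 4) = 1/(1/20 + 1/28.81) = 11.8 Ω
  Rs3 = R5 + Rp2 (series, joined only at node 2) = 13 + 11.8 = 24.8 Ω
  Rp3 = R3 ‖ Rs3 (parallel, both between nodes 0 and 4) = 1/(1/33 + 1/24.8) = 14.16 Ω
R_eq = 14.16 Ω

Final answer: 14.16 Ω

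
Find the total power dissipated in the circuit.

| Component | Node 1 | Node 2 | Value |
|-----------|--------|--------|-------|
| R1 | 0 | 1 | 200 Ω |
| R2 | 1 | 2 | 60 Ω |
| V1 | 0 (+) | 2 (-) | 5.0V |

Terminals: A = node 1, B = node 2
Nodal analysis, taking node 2 as the 0 V reference.
Source V1 fixes V_0 = 5 V.
KCL at each unknown node (sum of currents leaving = 0; resistances in Ω):
  Node 1: (V_1 - 5)/200 + (V_1 - 0)/60 = 0
Collecting terms: 0.02167 × V_1 = 0.025  =>  V_1 = 1.154 V
Power in each resistor, P = (ΔV)²/R:
  P_R1 = (5 - 1.154)²/200 = 0.07396 W
  P_R2 = (1.154 - 0)²/60 = 0.02219 W
P_total = P_R1 + P_R2 = 0.09615 W

Final answer: 0.09615 W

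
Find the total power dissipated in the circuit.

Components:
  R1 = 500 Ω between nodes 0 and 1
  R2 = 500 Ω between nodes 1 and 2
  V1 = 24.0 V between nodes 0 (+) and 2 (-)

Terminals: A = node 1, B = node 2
Nodal analysis, taking node 2 as the 0 V reference.
Source V1 fixes V_0 = 24 V.
KCL at each unknown node (sum of currents leaving = 0; resistances in Ω):
  Node 1: (V_1 - 24)/500 + (V_1 - 0)/500 = 0
Collecting terms: 0.004 × V_1 = 0.048  =>  V_1 = 12 V
Power in each resistor, P = (ΔV)²/R:
  P_R1 = (24 - 12)²/500 = 0.288 W
  P_R2 = (12 - 0)²/500 = 0.288 W
P_total = P_R1 + P_R2 = 0.576 W

Final answer: 0.576 W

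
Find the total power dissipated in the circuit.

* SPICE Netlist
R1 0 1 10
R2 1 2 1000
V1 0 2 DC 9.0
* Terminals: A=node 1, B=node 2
Nodal analysis, taking node 2 as the 0 V reference.
Source V1 fixes V_0 = 9 V.
KCL at each unknown node (sum of currents leaving = 0; resistances in Ω):
  Node 1: (V_1 - 9)/10 + (V_1 - 0)/1000 = 0
Collecting terms: 0.101 × V_1 = 0.9  =>  V_1 = 8.911 V
Power in each resistor, P = (ΔV)²/R:
  P_R1 = (9 - 8.911)²/10 = 0.000794 W
  P_R2 = (8.911 - 0)²/1000 = 0.0794 W
P_total = P_R1 + P_R2 = 0.0802 W

Final answer: 0.0802 W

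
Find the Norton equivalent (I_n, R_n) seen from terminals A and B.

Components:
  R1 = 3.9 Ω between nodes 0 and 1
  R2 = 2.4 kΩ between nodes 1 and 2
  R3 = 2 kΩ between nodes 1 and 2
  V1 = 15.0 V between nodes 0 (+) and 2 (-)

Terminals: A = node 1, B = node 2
Find the Thévenin equivalent first; then I_n = V_th/R_th and R_n = R_th.
Step 1 — V_th is the open-circuit voltage V_A - V_B (nothing connected across the terminals).
Nodal analysis, taking node 2 as the 0 V reference.
Source V1 fixes V_0 = 15 V.
KCL at each unknown node (sum of currents leaving = 0; resistances in Ω):
  Node 1: (V_1 - 15)/3.9 + (V_1 - 0)/2400 + (V_1 - 0)/2000 = 0
Collecting terms: 0.2573 × V_1 = 3.846  =>  V_1 = 14.95 V
V_th = V_1 - V_2 = 14.95 - 0 = 14.95 V
Step 2 — R_th: zero the source — replace V1 by a short circuit (node 2 merges into node 0) — and find the resistance seen between A (node 1) and B (node 0).
Reduce the network between node 1 (A) and node 0 (B) by series/parallel combination:
  Rp1 = R1 ‖ R2 ‖ R3 (parallel, all between nodes 0 and 1) = 1/(1/3.9 + 1/2400 + 1/2000) = 3.886 Ω
R_th = 3.886 Ω
I_n = V_th/R_th = 14.95/3.886 = 3.846 A, and R_n = R_th = 3.886 Ω

Final answer: I_n = 3.846 A, R_n = 3.886 Ω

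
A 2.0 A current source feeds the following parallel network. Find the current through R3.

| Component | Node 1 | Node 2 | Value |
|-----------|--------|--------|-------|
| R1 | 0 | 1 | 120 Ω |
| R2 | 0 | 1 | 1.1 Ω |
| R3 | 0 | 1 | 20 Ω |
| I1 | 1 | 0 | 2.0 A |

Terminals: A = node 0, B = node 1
All resistors sit directly between nodes 0 and 1, so they are in parallel and share one voltage V; the full source current 2 A splits among them.
1/R_par = 1/120 + 1/1.1 + 1/20 = 0.9674 S  =>  R_par = 1.034 Ω
V = I × R_par = 2 × 1.034 = 2.067 V
I_R3 = V/R3 = 2.067/20 = 0.1034 A

Final answer: 0.1034 A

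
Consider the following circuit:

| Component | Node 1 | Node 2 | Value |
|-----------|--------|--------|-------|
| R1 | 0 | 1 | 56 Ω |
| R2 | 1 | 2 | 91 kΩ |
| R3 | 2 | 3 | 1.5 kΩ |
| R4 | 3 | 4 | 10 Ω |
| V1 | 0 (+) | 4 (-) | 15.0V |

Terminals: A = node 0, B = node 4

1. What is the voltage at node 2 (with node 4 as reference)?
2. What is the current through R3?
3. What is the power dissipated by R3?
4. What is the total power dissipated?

Nodal analysis, taking node 4 as the 0 V reference.
Source V1 fixes V_0 = 15 V.
KCL at each unknown node (sum of currents leaving = 0; resistances in Ω):
  Node 1: (V_1 - 15)/56 + (V_1 - V_2)/91000 = 0
  Node 2: (V_2 - V_1)/91000 + (V_2 - V_3)/1500 = 0
  Node 3: (V_3 - V_2)/1500 + (V_3 - 0)/10 = 0
Collecting terms (coefficients in siemens):
  0.01787·V_1 - 0.00001099·V_2 = 0.2679
  0.0006777·V_2 - 0.00001099·V_1 - 0.0006667·V_3 = 0
  0.1007·V_3 - 0.0006667·V_2 = 0
Solving these 3 simultaneous equations (Gaussian elimination) gives:
  V_1 = 14.99 V, V_2 = 0.2447 V, V_3 = 0.00162 V
Part 1:
  Read off the nodal solution: V_2 = 0.2447 V
Part 2:
  I_R3 = (V_2 - V_3)/R3 = (0.2447 - 0.00162)/1500 = 0.000162 A
  Magnitude: I_R3 = 0.000162 A
Part 3:
  I_R3 = (V_2 - V_3)/R3 = (0.2447 - 0.00162)/1500 = 0.000162 A
  P_R3 = I_R3² × R3 = (0.000162)² × 1500 = 0.00003939 W
Part 4:
  Power in each resistor, P = (ΔV)²/R:
    P_R1 = (15 - 14.99)²/56 = 0.000001471 W
    P_R2 = (14.99 - 0.2447)²/91000 = 0.00239 W
    P_R3 = (0.2447 - 0.00162)²/1500 = 0.00003939 W
    P_R4 = (0.00162 - 0)²/10 = 0.0000002626 W
  P_total = P_R1 + P_R2 + P_R3 + P_R4 = 0.002431 W

Final answers:
1. V_2 = 0.2447 V
2. I_R3 = 0.000162 A
3. P_R3 = 3.939e-05 W
4. P_total = 0.002431 W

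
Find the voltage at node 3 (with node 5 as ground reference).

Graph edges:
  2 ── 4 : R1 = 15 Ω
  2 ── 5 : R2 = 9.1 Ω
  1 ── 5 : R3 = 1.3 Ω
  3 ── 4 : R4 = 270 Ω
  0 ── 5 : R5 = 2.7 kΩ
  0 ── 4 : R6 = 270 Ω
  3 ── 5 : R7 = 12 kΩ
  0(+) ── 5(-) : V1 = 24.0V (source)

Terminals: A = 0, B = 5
Nodal analysis, taking node 5 as the 0 V reference.
Source V1 fixes V_0 = 24 V.
KCL at each unknown node (sum of currents leaving = 0; resistances in Ω):
  Node 1: (V_1 - 0)/1.3 = 0
  Node 2: (V_2 - V_4)/15 + (V_2 - 0)/9.1 = 0
  Node 3: (V_3 - V_4)/270 + (V_3 - 0)/12000 = 0
  Node 4: (V_4 - V_2)/15 + (V_4 - V_3)/270 + (V_4 - 24)/270 = 0
Collecting terms (coefficients in siemens):
  0.7692·V_1 = 0
  0.1766·V_2 - 0.06667·V_4 = 0
  0.003787·V_3 - 0.003704·V_4 = 0
  0.07407·V_4 - 0.06667·V_2 - 0.003704·V_3 = 0.08889
Solving these 4 simultaneous equations (Gaussian elimination) gives:
  V_1 = 0 V, V_2 = 0.7413 V, V_3 = 1.92 V, V_4 = 1.963 V
The requested potential is V_3 = 1.92 V.

Final answer: V_3 = 1.92 V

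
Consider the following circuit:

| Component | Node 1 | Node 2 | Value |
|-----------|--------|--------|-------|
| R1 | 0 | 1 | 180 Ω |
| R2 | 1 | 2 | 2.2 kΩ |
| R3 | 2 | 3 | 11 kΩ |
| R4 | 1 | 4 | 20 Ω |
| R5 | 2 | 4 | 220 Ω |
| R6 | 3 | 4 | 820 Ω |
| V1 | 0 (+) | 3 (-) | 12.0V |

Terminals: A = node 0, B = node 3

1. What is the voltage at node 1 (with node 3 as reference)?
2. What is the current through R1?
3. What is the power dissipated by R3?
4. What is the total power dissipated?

Nodal analysis, taking node 3 as the 0 V reference.
Source V1 fixes V_0 = 12 V.
KCL at each unknown node (sum of currents leaving = 0; resistances in Ω):
  Node 1: (V_1 - 12)/180 + (V_1 - V_2)/2200 + (V_1 - V_4)/20 = 0
  Node 2: (V_2 - V_1)/2200 + (V_2 - 0)/11000 + (V_2 - V_4)/220 = 0
  Node 4: (V_4 - V_1)/20 + (V_4 - V_2)/220 + (V_4 - 0)/820 = 0
Collecting terms (coefficients in siemens):
  0.05601·V_1 - 0.0004545·V_2 - 0.05·V_4 = 0.06667
  0.005091·V_2 - 0.0004545·V_1 - 0.004545·V_4 = 0
  0.05576·V_4 - 0.05·V_1 - 0.004545·V_2 = 0
Solving these 3 simultaneous equations (Gaussian elimination) gives:
  V_1 = 9.759 V, V_2 = 9.365 V, V_4 = 9.513 V
Part 1:
  Read off the nodal solution: V_1 = 9.759 V
Part 2:
  I_R1 = (V_0 - V_1)/R1 = (12 - 9.759)/180 = 0.01245 A
  Magnitude: I_R1 = 0.01245 A
Part 3:
  I_R3 = (V_2 - V_3)/R3 = (9.365 - 0)/11000 = 0.0008514 A
  P_R3 = I_R3² × R3 = (0.0008514)² × 11000 = 0.007973 W
Part 4:
  Power in each resistor, P = (ΔV)²/R:
    P_R1 = (12 - 9.759)²/180 = 0.02791 W
    P_R2 = (9.759 - 9.365)²/2200 = 0.00007036 W
    P_R3 = (9.365 - 0)²/11000 = 0.007973 W
    P_R4 = (9.759 - 9.513)²/20 = 0.003013 W
    P_R5 = (9.365 - 9.513)²/220 = 0.00009951 W
    P_R6 = (0 - 9.513)²/820 = 0.1104 W
  P_total = P_R1 + P_R2 + P_R3 + P_R4 + P_R5 + P_R6 = 0.1494 W

Final answers:
1. V_1 = 9.759 V
2. I_R1 = 0.01245 A
3. P_R3 = 0.007973 W
4. P_total = 0.1494 W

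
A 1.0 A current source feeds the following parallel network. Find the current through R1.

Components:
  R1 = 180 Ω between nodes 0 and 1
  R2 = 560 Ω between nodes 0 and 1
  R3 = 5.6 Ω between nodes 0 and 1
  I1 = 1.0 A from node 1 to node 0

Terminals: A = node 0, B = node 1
All resistors sit directly between nodes 0 and 1, so they are in parallel and share one voltage V; the full source current 1 A splits among them.
1/R_par = 1/180 + 1/560 + 1/5.6 = 0.1859 S  =>  R_par = 5.379 Ω
V = I × R_par = 1 × 5.379 = 5.379 V
I_R1 = V/R1 = 5.379/180 = 0.02988 A

Final answer: 0.02988 A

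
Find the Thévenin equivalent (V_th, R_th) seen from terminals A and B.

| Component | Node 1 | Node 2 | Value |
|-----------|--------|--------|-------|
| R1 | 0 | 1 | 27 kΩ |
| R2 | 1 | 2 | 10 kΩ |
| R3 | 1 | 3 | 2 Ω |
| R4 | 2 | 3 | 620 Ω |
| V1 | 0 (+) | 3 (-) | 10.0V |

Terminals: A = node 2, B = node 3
Step 1 — V_th is the open-circuit voltage V_A - V_B (nothing connected across the terminals).
Nodal analysis, taking node 3 as the 0 V reference.
Source V1 fixes V_0 = 10 V.
KCL at each unknown node (sum of currents leaving = 0; resistances in Ω):
  Node 1: (V_1 - 10)/27000 + (V_1 - V_2)/10000 + (V_1 - 0)/2 = 0
  Node 2: (V_2 - V_1)/10000 + (V_2 - 0)/620 = 0
Collecting terms (coefficients in siemens):
  0.5001·V_1 - 0.0001·V_2 = 0.0003704
  0.001713·V_2 - 0.0001·V_1 = 0
Determinant D = (0.5001)(0.001713) - (-0.0001)(-0.0001) = 0.0008567
V_1 = [(0.0003704)(0.001713) - (-0.0001)(0)]/D = 0.0007405 V
V_2 = [(0.5001)(0) - (0.0003704)(-0.0001)]/D = 0.00004323 V
V_th = V_2 - V_3 = 0.00004323 - 0 = 0.00004323 V
Step 2 — R_th: zero the source — replace V1 by a short circuit (node 3 merges into node 0) — and find the resistance seen between A (node 2) and B (node 0).
Reduce the network between node 2 (A) and node 0 (B) by series/parallel combination:
  Rp1 = R1 ‖ R3 (parallel, both between nodes 0 and 1) = 1/(1/27000 + 1/2) = 2 Ω
  Rs1 = R2 + Rp1 (series, joined only at node 1) = 10000 + 2 = 10000 Ω
  Rp2 = R4 ‖ Rs1 (parallel, both between nodes 0 and 2) = 1/(1/620 + 1/10000) = 583.8 Ω
R_th = 583.8 Ω

Final answer: V_th = 4.323e-05 V, R_th = 583.8 Ω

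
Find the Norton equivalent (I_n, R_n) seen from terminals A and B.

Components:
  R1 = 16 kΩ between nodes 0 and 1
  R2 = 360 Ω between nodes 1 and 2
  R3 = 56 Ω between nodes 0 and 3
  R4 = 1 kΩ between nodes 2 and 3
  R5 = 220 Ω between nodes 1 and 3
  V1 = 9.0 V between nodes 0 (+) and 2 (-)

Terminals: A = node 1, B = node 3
Find the Thévenin equivalent first; then I_n = V_th/R_th and R_n = R_th.
Step 1 — V_th is the open-circuit voltage V_A - V_B (nothing connected across the terminals).
Nodal analysis, taking node 2 as the 0 V reference.
Source V1 fixes V_0 = 9 V.
KCL at each unknown node (sum of currents leaving = 0; resistances in Ω):
  Node 1: (V_1 - 9)/16000 + (V_1 - 0)/360 + (V_1 - V_3)/220 = 0
  Node 3: (V_3 - 9)/56 + (V_3 - 0)/1000 + (V_3 - V_1)/220 = 0
Collecting terms (coefficients in siemens):
  0.007386·V_1 - 0.004545·V_3 = 0.0005625
  0.0234·V_3 - 0.004545·V_1 = 0.1607
Determinant D = (0.007386)(0.0234) - (-0.004545)(-0.004545) = 0.0001522
V_1 = [(0.0005625)(0.0234) - (-0.004545)(0.1607)]/D = 4.887 V
V_3 = [(0.007386)(0.1607) - (0.0005625)(-0.004545)]/D = 7.817 V
V_th = V_1 - V_3 = 4.887 - 7.817 = -2.93 V
Step 2 — R_th: zero the source — replace V1 by a short circuit (node 2 merges into node 0) — and find the resistance seen between A (node 1) and B (node 3).
Reduce the network between node 1 (A) and node 3 (B) by series/parallel combination:
  Rp1 = R1 ‖ R2 (parallel, both between nodes 0 and 1) = 1/(1/16000 + 1/360) = 352.1 Ω
  Rp2 = R3 ‖ R4 (parallel, both between nodes 0 and 3) = 1/(1/56 + 1/1000) = 53.03 Ω
  Rs1 = Rp1 + Rp2 (series, joined only at node 0) = 352.1 + 53.03 = 405.1 Ω
  Rp3 = R5 ‖ Rs1 (parallel, both between nodes 1 and 3) = 1/(1/220 + 1/405.1) = 142.6 Ω
R_th = 142.6 Ω
I_n = V_th/R_th = -2.93/142.6 = -0.02055 A, and R_n = R_th = 142.6 Ω

Final answer: I_n = -0.02055 A, R_n = 142.6 Ω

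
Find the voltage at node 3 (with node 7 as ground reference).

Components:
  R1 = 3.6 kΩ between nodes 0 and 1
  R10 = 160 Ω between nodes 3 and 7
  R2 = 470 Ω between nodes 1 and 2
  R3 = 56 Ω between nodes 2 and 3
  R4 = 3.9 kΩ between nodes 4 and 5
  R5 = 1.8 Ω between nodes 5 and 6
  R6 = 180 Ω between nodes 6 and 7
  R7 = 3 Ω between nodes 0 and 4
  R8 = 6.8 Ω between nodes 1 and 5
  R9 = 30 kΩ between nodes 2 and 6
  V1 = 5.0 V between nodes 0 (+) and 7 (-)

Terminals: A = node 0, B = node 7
Nodal analysis, taking node 7 as the 0 V reference.
Source V1 fixes V_0 = 5 V.
KCL at each unknown node (sum of currents leaving = 0; resistances in Ω):
  Node 1: (V_1 - 5)/3600 + (V_1 - V_2)/470 + (V_1 - V_5)/6.8 = 0
  Node 2: (V_2 - V_1)/470 + (V_2 - V_3)/56 + (V_2 - V_6)/30000 = 0
  Node 3: (V_3 - V_2)/56 + (V_3 - 0)/160 = 0
  Node 4: (V_4 - V_5)/3900 + (V_4 - 5)/3 = 0
  Node 5: (V_5 - V_4)/3900 + (V_5 - V_6)/1.8 + (V_5 - V_1)/6.8 = 0
  Node 6: (V_6 - V_5)/1.8 + (V_6 - 0)/180 + (V_6 - V_2)/30000 = 0
Collecting terms (coefficients in siemens):
  0.1495·V_1 - 0.002128·V_2 - 0.1471·V_5 = 0.001389
  0.02002·V_2 - 0.002128·V_1 - 0.01786·V_3 - 0.00003333·V_6 = 0
  0.02411·V_3 - 0.01786·V_2 = 0
  0.3336·V_4 - 0.0002564·V_5 = 1.667
  0.7029·V_5 - 0.1471·V_1 - 0.0002564·V_4 - 0.5556·V_6 = 0
  0.5611·V_6 - 0.00003333·V_2 - 0.5556·V_5 = 0
Solving these 6 simultaneous equations (Gaussian elimination) gives:
  V_1 = 0.3597 V, V_2 = 0.1144 V, V_3 = 0.08475 V, V_4 = 4.996 V
  V_5 = 0.3544 V, V_6 = 0.3509 V
The requested potential is V_3 = 0.08475 V.

Final answer: V_3 = 0.08475 V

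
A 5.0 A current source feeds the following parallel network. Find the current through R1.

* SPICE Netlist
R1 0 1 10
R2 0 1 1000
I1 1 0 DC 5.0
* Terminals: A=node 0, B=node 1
All resistors sit directly between nodes 0 and 1, so they are in parallel and share one voltage V; the full source current 5 A splits among them.
1/R_par = 1/10 + 1/1000 = 0.101 S  =>  R_par = 9.901 Ω
V = I × R_par = 5 × 9.901 = 49.5 V
I_R1 = V/R1 = 49.5/10 = 4.95 A

Final answer: 4.95 A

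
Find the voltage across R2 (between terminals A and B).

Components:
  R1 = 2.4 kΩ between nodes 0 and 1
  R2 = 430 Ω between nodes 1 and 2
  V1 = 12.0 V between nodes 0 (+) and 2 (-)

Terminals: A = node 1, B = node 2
R1 and R2 are in series across V1 (node 0 → node 1 → node 2), and the output A–B is taken across R2, so this is a voltage divider.
Series current: I = V1/(R1 + R2) = 12/(2400 + 430) = 12/2830 = 0.00424 A
V_R2 = I × R2 = V1 × R2/(R1 + R2) = 12 × 430/2830 = 1.823 V

Final answer: 1.823 V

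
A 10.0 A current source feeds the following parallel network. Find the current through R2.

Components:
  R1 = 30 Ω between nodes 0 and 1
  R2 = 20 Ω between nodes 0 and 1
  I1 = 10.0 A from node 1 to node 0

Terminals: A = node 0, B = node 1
All resistors sit directly between nodes 0 and 1, so they are in parallel and share one voltage V; the full source current 10 A splits among them.
1/R_par = 1/30 + 1/20 = 0.08333 S  =>  R_par = 12 Ω
V = I × R_par = 10 × 12 = 120 V
I_R2 = V/R2 = 120/20 = 6 A

Final answer: 6 A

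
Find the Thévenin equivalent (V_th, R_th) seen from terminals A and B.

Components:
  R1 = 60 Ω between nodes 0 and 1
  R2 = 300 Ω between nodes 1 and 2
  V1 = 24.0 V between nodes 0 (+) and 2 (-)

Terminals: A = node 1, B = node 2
Step 1 — V_th is the open-circuit voltage V_A - V_B (nothing connected across the terminals).
Nodal analysis, taking node 2 as the 0 V reference.
Source V1 fixes V_0 = 24 V.
KCL at each unknown node (sum of currents leaving = 0; resistances in Ω):
  Node 1: (V_1 - 24)/60 + (V_1 - 0)/300 = 0
Collecting terms: 0.02 × V_1 = 0.4  =>  V_1 = 20 V
V_th = V_1 - V_2 = 20 - 0 = 20 V
Step 2 — R_th: zero the source — replace V1 by a short circuit (node 2 merges into node 0) — and find the resistance seen between A (node 1) and B (node 0).
Reduce the network between node 1 (A) and node 0 (B) by series/parallel combination:
  Rp1 = R1 ‖ R2 (parallel, both between nodes 0 and 1) = 1/(1/60 + 1/300) = 50 Ω
R_th = 50 Ω

Final answer: V_th = 20 V, R_th = 50 Ω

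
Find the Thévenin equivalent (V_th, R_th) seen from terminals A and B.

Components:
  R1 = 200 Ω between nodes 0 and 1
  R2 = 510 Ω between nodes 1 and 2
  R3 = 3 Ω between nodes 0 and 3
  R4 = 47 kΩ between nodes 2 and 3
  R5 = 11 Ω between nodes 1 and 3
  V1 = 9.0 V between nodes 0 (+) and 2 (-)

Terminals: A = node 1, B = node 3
Step 1 — V_th is the open-circuit voltage V_A - V_B (nothing connected across the terminals).
Nodal analysis, taking node 2 as the 0 V reference.
Source V1 fixes V_0 = 9 V.
KCL at each unknown node (sum of currents leaving = 0; resistances in Ω):
  Node 1: (V_1 - 9)/200 + (V_1 - 0)/510 + (V_1 - V_3)/11 = 0
  Node 3: (V_3 - 9)/3 + (V_3 - 0)/47000 + (V_3 - V_1)/11 = 0
Collecting terms (coefficients in siemens):
  0.09787·V_1 - 0.09091·V_3 = 0.045
  0.4243·V_3 - 0.09091·V_1 = 3
Determinant D = (0.09787)(0.4243) - (-0.09091)(-0.09091) = 0.03326
V_1 = [(0.045)(0.4243) - (-0.09091)(3)]/D = 8.774 V
V_3 = [(0.09787)(3) - (0.045)(-0.09091)]/D = 8.951 V
V_th = V_1 - V_3 = 8.774 - 8.951 = -0.1768 V
Step 2 — R_th: zero the source — replace V1 by a short circuit (node 2 merges into node 0) — and find the resistance seen between A (node 1) and B (node 3).
Reduce the network between node 1 (A) and node 3 (B) by series/parallel combination:
  Rp1 = R1 ‖ R2 (parallel, both between nodes 0 and 1) = 1/(1/200 + 1/510) = 143.7 Ω
  Rp2 = R3 ‖ R4 (parallel, both between nodes 0 and 3) = 1/(1/3 + 1/47000) = 3 Ω
  Rs1 = Rp1 + Rp2 (series, joined only at node 0) = 143.7 + 3 = 146.7 Ω
  Rp3 = R5 ‖ Rs1 (parallel, both between nodes 1 and 3) = 1/(1/11 + 1/146.7) = 10.23 Ω
R_th = 10.23 Ω

Final answer: V_th = -0.1768 V, R_th = 10.23 Ω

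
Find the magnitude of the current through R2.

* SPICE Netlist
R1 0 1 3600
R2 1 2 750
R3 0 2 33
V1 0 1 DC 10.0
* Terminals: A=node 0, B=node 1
Nodal analysis, taking node 1 as the 0 V reference.
Source V1 fixes V_0 = 10 V.
KCL at each unknown node (sum of currents leaving = 0; resistances in Ω):
  Node 2: (V_2 - 0)/750 + (V_2 - 10)/33 = 0
Collecting terms: 0.03164 × V_2 = 0.303  =>  V_2 = 9.579 V
I_R2 = (V_1 - V_2)/R2 = (0 - 9.579)/750 = -0.01277 A
|I_R2| = 0.01277 A

Final answer: |I_R2| = 0.01277 A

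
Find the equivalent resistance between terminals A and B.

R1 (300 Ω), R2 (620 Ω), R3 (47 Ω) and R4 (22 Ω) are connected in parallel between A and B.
Reduce the network between node 0 (A) and node 1 (B) by series/parallel combination:
  Rp1 = R1 ‖ R2 ‖ R3 ‖ R4 (parallel, all between nodes 0 and 1) = 1/(1/300 + 1/620 + 1/47 + 1/22) = 13.95 Ω
R_eq = 13.95 Ω

Final answer: 13.95 Ω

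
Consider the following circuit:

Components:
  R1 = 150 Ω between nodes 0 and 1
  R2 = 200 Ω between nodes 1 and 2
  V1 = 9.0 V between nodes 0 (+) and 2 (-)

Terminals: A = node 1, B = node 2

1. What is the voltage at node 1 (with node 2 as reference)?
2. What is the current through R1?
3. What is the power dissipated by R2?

Nodal analysis, taking node 2 as the 0 V reference.
Source V1 fixes V_0 = 9 V.
KCL at each unknown node (sum of currents leaving = 0; resistances in Ω):
  Node 1: (V_1 - 9)/150 + (V_1 - 0)/200 = 0
Collecting terms: 0.01167 × V_1 = 0.06  =>  V_1 = 5.143 V
Part 1:
  Read off the nodal solution: V_1 = 5.143 V
Part 2:
  I_R1 = (V_0 - V_1)/R1 = (9 - 5.143)/150 = 0.02571 A
  Magnitude: I_R1 = 0.02571 A
Part 3:
  I_R2 = (V_1 - V_2)/R2 = (5.143 - 0)/200 = 0.02571 A
  P_R2 = I_R2² × R2 = (0.02571)² × 200 = 0.1322 W

Final answers:
1. V_1 = 5.143 V
2. I_R1 = 0.02571 A
3. P_R2 = 0.1322 W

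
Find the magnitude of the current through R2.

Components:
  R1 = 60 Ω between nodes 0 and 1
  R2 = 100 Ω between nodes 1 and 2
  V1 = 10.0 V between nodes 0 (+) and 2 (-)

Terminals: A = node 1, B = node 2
Nodal analysis, taking node 2 as the 0 V reference.
Source V1 fixes V_0 = 10 V.
KCL at each unknown node (sum of currents leaving = 0; resistances in Ω):
  Node 1: (V_1 - 10)/60 + (V_1 - 0)/100 = 0
Collecting terms: 0.02667 × V_1 = 0.1667  =>  V_1 = 6.25 V
I_R2 = (V_1 - V_2)/R2 = (6.25 - 0)/100 = 0.0625 A
|I_R2| = 0.0625 A

Final answer: |I_R2| = 0.0625 A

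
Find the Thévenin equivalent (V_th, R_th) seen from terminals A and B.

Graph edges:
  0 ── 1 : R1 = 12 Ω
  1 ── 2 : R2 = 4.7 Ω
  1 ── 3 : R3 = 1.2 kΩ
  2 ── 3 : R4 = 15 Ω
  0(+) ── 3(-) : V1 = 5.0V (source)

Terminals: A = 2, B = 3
Step 1 — V_th is the open-circuit voltage V_A - V_B (nothing connected across the terminals).
Nodal analysis, taking node 3 as the 0 V reference.
Source V1 fixes V_0 = 5 V.
KCL at each unknown node (sum of currents leaving = 0; resistances in Ω):
  Node 1: (V_1 - 5)/12 + (V_1 - V_2)/4.7 + (V_1 - 0)/1200 = 0
  Node 2: (V_2 - V_1)/4.7 + (V_2 - 0)/15 = 0
Collecting terms (coefficients in siemens):
  0.2969·V_1 - 0.2128·V_2 = 0.4167
  0.2794·V_2 - 0.2128·V_1 = 0
Determinant D = (0.2969)(0.2794) - (-0.2128)(-0.2128) = 0.0377
V_1 = [(0.4167)(0.2794) - (-0.2128)(0)]/D = 3.088 V
V_2 = [(0.2969)(0) - (0.4167)(-0.2128)]/D = 2.351 V
V_th = V_2 - V_3 = 2.351 - 0 = 2.351 V
Step 2 — R_th: zero the source — replace V1 by a short circuit (node 3 merges into node 0) — and find the resistance seen between A (node 2) and B (node 0).
Reduce the network between node 2 (A) and node 0 (B) by series/parallel combination:
  Rp1 = R1 ‖ R3 (parallel, both between nodes 0 and 1) = 1/(1/12 + 1/1200) = 11.88 Ω
  Rs1 = R2 + Rp1 (series, joined only at node 1) = 4.7 + 11.88 = 16.58 Ω
  Rp2 = R4 ‖ Rs1 (parallel, both between nodes 0 and 2) = 1/(1/15 + 1/16.58) = 7.876 Ω
R_th = 7.876 Ω

Final answer: V_th = 2.351 V, R_th = 7.876 Ω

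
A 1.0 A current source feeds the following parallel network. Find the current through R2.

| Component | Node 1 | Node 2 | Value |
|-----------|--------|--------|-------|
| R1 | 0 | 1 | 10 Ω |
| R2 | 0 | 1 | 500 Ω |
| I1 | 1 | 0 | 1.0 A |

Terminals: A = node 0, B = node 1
All resistors sit directly between nodes 0 and 1, so they are in parallel and share one voltage V; the full source current 1 A splits among them.
1/R_par = 1/10 + 1/500 = 0.102 S  =>  R_par = 9.804 Ω
V = I × R_par = 1 × 9.804 = 9.804 V
I_R2 = V/R2 = 9.804/500 = 0.01961 A

Final answer: 0.01961 A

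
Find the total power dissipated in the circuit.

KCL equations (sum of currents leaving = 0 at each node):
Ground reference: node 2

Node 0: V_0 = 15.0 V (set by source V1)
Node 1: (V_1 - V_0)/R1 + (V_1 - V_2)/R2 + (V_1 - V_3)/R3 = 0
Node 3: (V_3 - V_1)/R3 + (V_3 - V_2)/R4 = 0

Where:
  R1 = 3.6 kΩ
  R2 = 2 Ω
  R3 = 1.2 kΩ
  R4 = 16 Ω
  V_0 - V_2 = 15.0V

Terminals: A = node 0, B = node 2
Nodal analysis, taking node 2 as the 0 V reference.
Source V1 fixes V_0 = 15 V.
KCL at each unknown node (sum of currents leaving = 0; resistances in Ω):
  Node 1: (V_1 - 15)/3600 + (V_1 - 0)/2 + (V_1 - V_3)/1200 = 0
  Node 3: (V_3 - V_1)/1200 + (V_3 - 0)/16 = 0
Collecting terms (coefficients in siemens):
  0.5011·V_1 - 0.0008333·V_3 = 0.004167
  0.06333·V_3 - 0.0008333·V_1 = 0
Determinant D = (0.5011)(0.06333) - (-0.0008333)(-0.0008333) = 0.03174
V_1 = [(0.004167)(0.06333) - (-0.0008333)(0)]/D = 0.008315 V
V_3 = [(0.5011)(0) - (0.004167)(-0.0008333)]/D = 0.0001094 V
Power in each resistor, P = (ΔV)²/R:
  P_R1 = (15 - 0.008315)²/3600 = 0.06243 W
  P_R2 = (0.008315 - 0)²/2 = 0.00003457 W
  P_R3 = (0.008315 - 0.0001094)²/1200 = 0.00000005611 W
  P_R4 = (0 - 0.0001094)²/16 = 0.0000000007481 W
P_total = P_R1 + P_R2 + P_R3 + P_R4 = 0.06247 W

Final answer: 0.06247 W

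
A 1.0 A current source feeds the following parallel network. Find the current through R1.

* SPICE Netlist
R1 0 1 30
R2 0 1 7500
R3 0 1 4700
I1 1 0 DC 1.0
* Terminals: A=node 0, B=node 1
All resistors sit directly between nodes 0 and 1, so they are in parallel and share one voltage V; the full source current 1 A splits among them.
1/R_par = 1/30 + 1/7500 + 1/4700 = 0.03368 S  =>  R_par = 29.69 Ω
V = I × R_par = 1 × 29.69 = 29.69 V
I_R1 = V/R1 = 29.69/30 = 0.9897 A

Final answer: 0.9897 A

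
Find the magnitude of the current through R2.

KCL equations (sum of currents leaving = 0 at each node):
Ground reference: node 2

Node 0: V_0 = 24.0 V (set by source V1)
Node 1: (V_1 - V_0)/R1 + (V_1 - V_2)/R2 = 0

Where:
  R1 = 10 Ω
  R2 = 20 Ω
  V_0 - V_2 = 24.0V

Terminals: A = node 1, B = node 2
Nodal analysis, taking node 2 as the 0 V reference.
Source V1 fixes V_0 = 24 V.
KCL at each unknown node (sum of currents leaving = 0; resistances in Ω):
  Node 1: (V_1 - 24)/10 + (V_1 - 0)/20 = 0
Collecting terms: 0.15 × V_1 = 2.4  =>  V_1 = 16 V
I_R2 = (V_1 - V_2)/R2 = (16 - 0)/20 = 0.8 A
|I_R2| = 0.8 A

Final answer: |I_R2| = 0.8 A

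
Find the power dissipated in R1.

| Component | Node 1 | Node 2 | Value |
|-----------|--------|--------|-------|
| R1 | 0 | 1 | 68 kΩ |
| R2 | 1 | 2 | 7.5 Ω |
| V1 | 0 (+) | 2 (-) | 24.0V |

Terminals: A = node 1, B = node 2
Nodal analysis, taking node 2 as the 0 V reference.
Source V1 fixes V_0 = 24 V.
KCL at each unknown node (sum of currents leaving = 0; resistances in Ω):
  Node 1: (V_1 - 24)/68000 + (V_1 - 0)/7.5 = 0
Collecting terms: 0.1333 × V_1 = 0.0003529  =>  V_1 = 0.002647 V
I_R1 = (V_0 - V_1)/R1 = (24 - 0.002647)/68000 = 0.0003529 A
P_R1 = I_R1² × R1 = (0.0003529)² × 68000 = 0.008469 W

Final answer: 0.008469 W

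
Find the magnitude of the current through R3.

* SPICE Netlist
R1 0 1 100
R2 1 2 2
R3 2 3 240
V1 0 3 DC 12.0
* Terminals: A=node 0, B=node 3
Nodal analysis, taking node 3 as the 0 V reference.
Source V1 fixes V_0 = 12 V.
KCL at each unknown node (sum of currents leaving = 0; resistances in Ω):
  Node 1: (V_1 - 12)/100 + (V_1 - V_2)/2 = 0
  Node 2: (V_2 - V_1)/2 + (V_2 - 0)/240 = 0
Collecting terms (coefficients in siemens):
  0.51·V_1 - 0.5·V_2 = 0.12
  0.5042·V_2 - 0.5·V_1 = 0
Determinant D = (0.51)(0.5042) - (-0.5)(-0.5) = 0.007125
V_1 = [(0.12)(0.5042) - (-0.5)(0)]/D = 8.491 V
V_2 = [(0.51)(0) - (0.12)(-0.5)]/D = 8.421 V
I_R3 = (V_2 - V_3)/R3 = (8.421 - 0)/240 = 0.03509 A
|I_R3| = 0.03509 A

Final answer: |I_R3| = 0.03509 A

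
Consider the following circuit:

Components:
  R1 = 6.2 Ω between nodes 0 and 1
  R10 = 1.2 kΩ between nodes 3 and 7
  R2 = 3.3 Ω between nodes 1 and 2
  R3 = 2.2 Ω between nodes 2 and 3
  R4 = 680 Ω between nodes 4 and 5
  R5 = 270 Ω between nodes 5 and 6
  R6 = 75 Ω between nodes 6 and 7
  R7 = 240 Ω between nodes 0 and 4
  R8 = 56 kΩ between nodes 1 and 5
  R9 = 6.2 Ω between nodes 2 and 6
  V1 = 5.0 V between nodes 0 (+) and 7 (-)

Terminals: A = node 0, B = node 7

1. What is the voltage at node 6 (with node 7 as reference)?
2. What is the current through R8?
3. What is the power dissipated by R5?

Nodal analysis, taking node 7 as the 0 V reference.
Source V1 fixes V_0 = 5 V.
KCL at each unknown node (sum of currents leaving = 0; resistances in Ω):
  Node 1: (V_1 - 5)/6.2 + (V_1 - V_2)/3.3 + (V_1 - V_5)/56000 = 0
  Node 2: (V_2 - V_1)/3.3 + (V_2 - V_3)/2.2 + (V_2 - V_6)/6.2 = 0
  Node 3: (V_3 - V_2)/2.2 + (V_3 - 0)/1200 = 0
  Node 4: (V_4 - V_5)/680 + (V_4 - 5)/240 = 0
  Node 5: (V_5 - V_4)/680 + (V_5 - V_6)/270 + (V_5 - V_1)/56000 = 0
  Node 6: (V_6 - V_5)/270 + (V_6 - 0)/75 + (V_6 - V_2)/6.2 = 0
Collecting terms (coefficients in siemens):
  0.4643·V_1 - 0.303·V_2 - 0.00001786·V_5 = 0.8065
  0.9189·V_2 - 0.303·V_1 - 0.4545·V_3 - 0.1613·V_6 = 0
  0.4554·V_3 - 0.4545·V_2 = 0
  0.005637·V_4 - 0.001471·V_5 = 0.02083
  0.005192·V_5 - 0.00001786·V_1 - 0.001471·V_4 - 0.003704·V_6 = 0
  0.1783·V_6 - 0.1613·V_2 - 0.003704·V_5 = 0
Solving these 6 simultaneous equations (Gaussian elimination) gives:
  V_1 = 4.641 V, V_2 = 4.451 V, V_3 = 4.443 V, V_4 = 4.822 V
  V_5 = 4.317 V, V_6 = 4.115 V
Part 1:
  Read off the nodal solution: V_6 = 4.115 V
Part 2:
  I_R8 = (V_1 - V_5)/R8 = (4.641 - 4.317)/56000 = 0.000005792 A
  Magnitude: I_R8 = 0.000005792 A
Part 3:
  I_R5 = (V_5 - V_6)/R5 = (4.317 - 4.115)/270 = 0.0007481 A
  P_R5 = I_R5² × R5 = (0.0007481)² × 270 = 0.0001511 W

Final answers:
1. V_6 = 4.115 V
2. I_R8 = 5.792e-06 A
3. P_R5 = 0.0001511 W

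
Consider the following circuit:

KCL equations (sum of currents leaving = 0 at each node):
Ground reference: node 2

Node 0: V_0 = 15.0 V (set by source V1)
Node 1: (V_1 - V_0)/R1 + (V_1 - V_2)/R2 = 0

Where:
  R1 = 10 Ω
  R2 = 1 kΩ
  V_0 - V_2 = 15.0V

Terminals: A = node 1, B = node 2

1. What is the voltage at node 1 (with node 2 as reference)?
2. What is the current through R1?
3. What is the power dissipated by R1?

Nodal analysis, taking node 2 as the 0 V reference.
Source V1 fixes V_0 = 15 V.
KCL at each unknown node (sum of currents leaving = 0; resistances in Ω):
  Node 1: (V_1 - 15)/10 + (V_1 - 0)/1000 = 0
Collecting terms: 0.101 × V_1 = 1.5  =>  V_1 = 14.85 V
Part 1:
  Read off the nodal solution: V_1 = 14.85 V
Part 2:
  I_R1 = (V_0 - V_1)/R1 = (15 - 14.85)/10 = 0.01485 A
  Magnitude: I_R1 = 0.01485 A
Part 3:
  I_R1 = (V_0 - V_1)/R1 = (15 - 14.85)/10 = 0.01485 A
  P_R1 = I_R1² × R1 = (0.01485)² × 10 = 0.002206 W

Final answers:
1. V_1 = 14.85 V
2. I_R1 = 0.01485 A
3. P_R1 = 0.002206 W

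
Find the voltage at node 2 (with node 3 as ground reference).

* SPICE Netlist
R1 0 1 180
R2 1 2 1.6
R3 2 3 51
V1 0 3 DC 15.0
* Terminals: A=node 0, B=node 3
Nodal analysis, taking node 3 as the 0 V reference.
Source V1 fixes V_0 = 15 V.
KCL at each unknown node (sum of currents leaving = 0; resistances in Ω):
  Node 1: (V_1 - 15)/180 + (V_1 - V_2)/1.6 = 0
  Node 2: (V_2 - V_1)/1.6 + (V_2 - 0)/51 = 0
Collecting terms (coefficients in siemens):
  0.6306·V_1 - 0.625·V_2 = 0.08333
  0.6446·V_2 - 0.625·V_1 = 0
Determinant D = (0.6306)(0.6446) - (-0.625)(-0.625) = 0.01584
V_1 = [(0.08333)(0.6446) - (-0.625)(0)]/D = 3.392 V
V_2 = [(0.6306)(0) - (0.08333)(-0.625)]/D = 3.289 V
The requested potential is V_2 = 3.289 V.

Final answer: V_2 = 3.289 V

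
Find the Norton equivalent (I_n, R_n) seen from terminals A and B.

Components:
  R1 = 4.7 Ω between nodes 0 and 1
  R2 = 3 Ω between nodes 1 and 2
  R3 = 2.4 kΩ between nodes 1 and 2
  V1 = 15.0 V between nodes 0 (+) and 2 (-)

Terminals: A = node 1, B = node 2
Find the Thévenin equivalent first; then I_n = V_th/R_th and R_n = R_th.
Step 1 — V_th is the open-circuit voltage V_A - V_B (nothing connected across the terminals).
Nodal analysis, taking node 2 as the 0 V reference.
Source V1 fixes V_0 = 15 V.
KCL at each unknown node (sum of currents leaving = 0; resistances in Ω):
  Node 1: (V_1 - 15)/4.7 + (V_1 - 0)/3 + (V_1 - 0)/2400 = 0
Collecting terms: 0.5465 × V_1 = 3.191  =>  V_1 = 5.84 V
V_th = V_1 - V_2 = 5.84 - 0 = 5.84 V
Step 2 — R_th: zero the source — replace V1 by a short circuit (node 2 merges into node 0) — and find the resistance seen between A (node 1) and B (node 0).
Reduce the network between node 1 (A) and node 0 (B) by series/parallel combination:
  Rp1 = R1 ‖ R2 ‖ R3 (parallel, all between nodes 0 and 1) = 1/(1/4.7 + 1/3 + 1/2400) = 1.83 Ω
R_th = 1.83 Ω
I_n = V_th/R_th = 5.84/1.83 = 3.191 A, and R_n = R_th = 1.83 Ω

Final answer: I_n = 3.191 A, R_n = 1.83 Ω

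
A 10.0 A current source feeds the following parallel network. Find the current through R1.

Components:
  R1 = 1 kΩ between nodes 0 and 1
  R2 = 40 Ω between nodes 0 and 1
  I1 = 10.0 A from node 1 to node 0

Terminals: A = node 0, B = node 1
All resistors sit directly between nodes 0 and 1, so they are in parallel and share one voltage V; the full source current 10 A splits among them.
1/R_par = 1/1000 + 1/40 = 0.026 S  =>  R_par = 38.46 Ω
V = I × R_par = 10 × 38.46 = 384.6 V
I_R1 = V/R1 = 384.6/1000 = 0.3846 A

Final answer: 0.3846 A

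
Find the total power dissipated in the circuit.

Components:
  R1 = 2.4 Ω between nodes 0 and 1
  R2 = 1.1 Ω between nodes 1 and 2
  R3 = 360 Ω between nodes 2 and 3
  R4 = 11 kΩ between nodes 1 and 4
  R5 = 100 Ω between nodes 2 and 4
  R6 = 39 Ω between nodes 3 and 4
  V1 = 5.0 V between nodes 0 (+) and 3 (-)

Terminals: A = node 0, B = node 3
Nodal analysis, taking node 3 as the 0 V reference.
Source V1 fixes V_0 = 5 V.
KCL at each unknown node (sum of currents leaving = 0; resistances in Ω):
  Node 1: (V_1 - 5)/2.4 + (V_1 - V_2)/1.1 + (V_1 - V_4)/11000 = 0
  Node 2: (V_2 - V_1)/1.1 + (V_2 - 0)/360 + (V_2 - V_4)/100 = 0
  Node 4: (V_4 - V_1)/11000 + (V_4 - V_2)/100 + (V_4 - 0)/39 = 0
Collecting terms (coefficients in siemens):
  1.326·V_1 - 0.9091·V_2 - 0.00009091·V_4 = 2.083
  0.9219·V_2 - 0.9091·V_1 - 0.01·V_4 = 0
  0.03573·V_4 - 0.00009091·V_1 - 0.01·V_2 = 0
Solving these 3 simultaneous equations (Gaussian elimination) gives:
  V_1 = 4.884 V, V_2 = 4.831 V, V_4 = 1.364 V
Power in each resistor, P = (ΔV)²/R:
  P_R1 = (5 - 4.884)²/2.4 = 0.005623 W
  P_R2 = (4.884 - 4.831)²/1.1 = 0.002543 W
  P_R3 = (4.831 - 0)²/360 = 0.06483 W
  P_R4 = (4.884 - 1.364)²/11000 = 0.001126 W
  P_R5 = (4.831 - 1.364)²/100 = 0.1202 W
  P_R6 = (0 - 1.364)²/39 = 0.04773 W
P_total = P_R1 + P_R2 + P_R3 + P_R4 + P_R5 + P_R6 = 0.242 W

Final answer: 0.242 W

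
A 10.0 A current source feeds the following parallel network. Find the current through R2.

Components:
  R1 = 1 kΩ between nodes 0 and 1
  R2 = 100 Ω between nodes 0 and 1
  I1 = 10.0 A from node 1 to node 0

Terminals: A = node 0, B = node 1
All resistors sit directly between nodes 0 and 1, so they are in parallel and share one voltage V; the full source current 10 A splits among them.
1/R_par = 1/1000 + 1/100 = 0.011 S  =>  R_par = 90.91 Ω
V = I × R_par = 10 × 90.91 = 909.1 V
I_R2 = V/R2 = 909.1/100 = 9.091 A

Final answer: 9.091 A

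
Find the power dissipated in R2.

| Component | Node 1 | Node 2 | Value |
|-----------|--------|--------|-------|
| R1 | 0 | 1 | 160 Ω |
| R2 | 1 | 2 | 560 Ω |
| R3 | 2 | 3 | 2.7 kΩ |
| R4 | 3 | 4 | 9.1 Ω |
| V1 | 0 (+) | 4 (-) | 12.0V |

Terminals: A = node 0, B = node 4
Nodal analysis, taking node 4 as the 0 V reference.
Source V1 fixes V_0 = 12 V.
KCL at each unknown node (sum of currents leaving = 0; resistances in Ω):
  Node 1: (V_1 - 12)/160 + (V_1 - V_2)/560 = 0
  Node 2: (V_2 - V_1)/560 + (V_2 - V_3)/2700 = 0
  Node 3: (V_3 - V_2)/2700 + (V_3 - 0)/9.1 = 0
Collecting terms (coefficients in siemens):
  0.008036·V_1 - 0.001786·V_2 = 0.075
  0.002156·V_2 - 0.001786·V_1 - 0.0003704·V_3 = 0
  0.1103·V_3 - 0.0003704·V_2 = 0
Solving these 3 simultaneous equations (Gaussian elimination) gives:
  V_1 = 11.44 V, V_2 = 9.48 V, V_3 = 0.03185 V
I_R2 = (V_1 - V_2)/R2 = (11.44 - 9.48)/560 = 0.003499 A
P_R2 = I_R2² × R2 = (0.003499)² × 560 = 0.006858 W

Final answer: 0.006858 W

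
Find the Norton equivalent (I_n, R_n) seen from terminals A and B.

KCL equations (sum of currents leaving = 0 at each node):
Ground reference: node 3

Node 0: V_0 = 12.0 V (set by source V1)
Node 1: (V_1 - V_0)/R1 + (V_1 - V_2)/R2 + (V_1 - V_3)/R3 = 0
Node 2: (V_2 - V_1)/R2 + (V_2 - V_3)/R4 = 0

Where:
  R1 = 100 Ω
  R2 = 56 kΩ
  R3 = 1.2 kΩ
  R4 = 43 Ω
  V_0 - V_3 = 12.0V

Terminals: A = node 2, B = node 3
Find the Thévenin equivalent first; then I_n = V_th/R_th and R_n = R_th.
Step 1 — V_th is the open-circuit voltage V_A - V_B (nothing connected across the terminals).
Nodal analysis, taking node 3 as the 0 V reference.
Source V1 fixes V_0 = 12 V.
KCL at each unknown node (sum of currents leaving = 0; resistances in Ω):
  Node 1: (V_1 - 12)/100 + (V_1 - V_2)/56000 + (V_1 - 0)/1200 = 0
  Node 2: (V_2 - V_1)/56000 + (V_2 - 0)/43 = 0
Collecting terms (coefficients in siemens):
  0.01085·V_1 - 0.00001786·V_2 = 0.12
  0.02327·V_2 - 0.00001786·V_1 = 0
Determinant D = (0.01085)(0.02327) - (-0.00001786)(-0.00001786) = 0.0002525
V_1 = [(0.12)(0.02327) - (-0.00001786)(0)]/D = 11.06 V
V_2 = [(0.01085)(0) - (0.12)(-0.00001786)]/D = 0.008485 V
V_th = V_2 - V_3 = 0.008485 - 0 = 0.008485 V
Step 2 — R_th: zero the source — replace V1 by a short circuit (node 3 merges into node 0) — and find the resistance seen between A (node 2) and B (node 0).
Reduce the network between node 2 (A) and node 0 (B) by series/parallel combination:
  Rp1 = R1 ‖ R3 (parallel, both between nodes 0 and 1) = 1/(1/100 + 1/1200) = 92.31 Ω
  Rs1 = R2 + Rp1 (series, joined only at node 1) = 56000 + 92.31 = 56090 Ω
  Rp2 = R4 ‖ Rs1 (parallel, both between nodes 0 and 2) = 1/(1/43 + 1/56090) = 42.97 Ω
R_th = 42.97 Ω
I_n = V_th/R_th = 0.008485/42.97 = 0.0001975 A, and R_n = R_th = 42.97 Ω

Final answer: I_n = 0.0001975 A, R_n = 42.97 Ω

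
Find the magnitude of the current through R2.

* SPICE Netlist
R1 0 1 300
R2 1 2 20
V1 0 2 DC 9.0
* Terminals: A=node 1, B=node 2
Nodal analysis, taking node 2 as the 0 V reference.
Source V1 fixes V_0 = 9 V.
KCL at each unknown node (sum of currents leaving = 0; resistances in Ω):
  Node 1: (V_1 - 9)/300 + (V_1 - 0)/20 = 0
Collecting terms: 0.05333 × V_1 = 0.03  =>  V_1 = 0.5625 V
I_R2 = (V_1 - V_2)/R2 = (0.5625 - 0)/20 = 0.02813 A
|I_R2| = 0.02813 A

Final answer: |I_R2| = 0.02813 A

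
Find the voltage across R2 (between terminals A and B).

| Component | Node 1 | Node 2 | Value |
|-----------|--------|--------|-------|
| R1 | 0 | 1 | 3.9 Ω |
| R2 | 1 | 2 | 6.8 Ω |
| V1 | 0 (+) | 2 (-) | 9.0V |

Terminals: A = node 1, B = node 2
R1 and R2 are in series across V1 (node 0 → node 1 → node 2), and the output A–B is taken across R2, so this is a voltage divider.
Series current: I = V1/(R1 + R2) = 9/(3.9 + 6.8) = 9/10.7 = 0.8411 A
V_R2 = I × R2 = V1 × R2/(R1 + R2) = 9 × 6.8/10.7 = 5.72 V

Final answer: 5.72 V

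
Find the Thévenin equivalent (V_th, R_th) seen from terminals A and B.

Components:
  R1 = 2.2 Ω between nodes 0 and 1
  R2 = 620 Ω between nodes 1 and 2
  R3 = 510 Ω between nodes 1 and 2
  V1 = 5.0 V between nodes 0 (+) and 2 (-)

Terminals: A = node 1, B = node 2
Step 1 — V_th is the open-circuit voltage V_A - V_B (nothing connected across the terminals).
Nodal analysis, taking node 2 as the 0 V reference.
Source V1 fixes V_0 = 5 V.
KCL at each unknown node (sum of currents leaving = 0; resistances in Ω):
  Node 1: (V_1 - 5)/2.2 + (V_1 - 0)/620 + (V_1 - 0)/510 = 0
Collecting terms: 0.4581 × V_1 = 2.273  =>  V_1 = 4.961 V
V_th = V_1 - V_2 = 4.961 - 0 = 4.961 V
Step 2 — R_th: zero the source — replace V1 by a short circuit (node 2 merges into node 0) — and find the resistance seen between A (node 1) and B (node 0).
Reduce the network between node 1 (A) and node 0 (B) by series/parallel combination:
  Rp1 = R1 ‖ R2 ‖ R3 (parallel, all between nodes 0 and 1) = 1/(1/2.2 + 1/620 + 1/510) = 2.183 Ω
R_th = 2.183 Ω

Final answer: V_th = 4.961 V, R_th = 2.183 Ω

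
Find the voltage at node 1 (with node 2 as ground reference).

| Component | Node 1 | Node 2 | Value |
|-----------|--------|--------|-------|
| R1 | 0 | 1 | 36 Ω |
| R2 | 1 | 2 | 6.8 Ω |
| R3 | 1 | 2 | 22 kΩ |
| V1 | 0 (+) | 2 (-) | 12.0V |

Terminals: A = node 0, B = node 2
Nodal analysis, taking node 2 as the 0 V reference.
Source V1 fixes V_0 = 12 V.
KCL at each unknown node (sum of currents leaving = 0; resistances in Ω):
  Node 1: (V_1 - 12)/36 + (V_1 - 0)/6.8 + (V_1 - 0)/22000 = 0
Collecting terms: 0.1749 × V_1 = 0.3333  =>  V_1 = 1.906 V
The requested potential is V_1 = 1.906 V.

Final answer: V_1 = 1.906 V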